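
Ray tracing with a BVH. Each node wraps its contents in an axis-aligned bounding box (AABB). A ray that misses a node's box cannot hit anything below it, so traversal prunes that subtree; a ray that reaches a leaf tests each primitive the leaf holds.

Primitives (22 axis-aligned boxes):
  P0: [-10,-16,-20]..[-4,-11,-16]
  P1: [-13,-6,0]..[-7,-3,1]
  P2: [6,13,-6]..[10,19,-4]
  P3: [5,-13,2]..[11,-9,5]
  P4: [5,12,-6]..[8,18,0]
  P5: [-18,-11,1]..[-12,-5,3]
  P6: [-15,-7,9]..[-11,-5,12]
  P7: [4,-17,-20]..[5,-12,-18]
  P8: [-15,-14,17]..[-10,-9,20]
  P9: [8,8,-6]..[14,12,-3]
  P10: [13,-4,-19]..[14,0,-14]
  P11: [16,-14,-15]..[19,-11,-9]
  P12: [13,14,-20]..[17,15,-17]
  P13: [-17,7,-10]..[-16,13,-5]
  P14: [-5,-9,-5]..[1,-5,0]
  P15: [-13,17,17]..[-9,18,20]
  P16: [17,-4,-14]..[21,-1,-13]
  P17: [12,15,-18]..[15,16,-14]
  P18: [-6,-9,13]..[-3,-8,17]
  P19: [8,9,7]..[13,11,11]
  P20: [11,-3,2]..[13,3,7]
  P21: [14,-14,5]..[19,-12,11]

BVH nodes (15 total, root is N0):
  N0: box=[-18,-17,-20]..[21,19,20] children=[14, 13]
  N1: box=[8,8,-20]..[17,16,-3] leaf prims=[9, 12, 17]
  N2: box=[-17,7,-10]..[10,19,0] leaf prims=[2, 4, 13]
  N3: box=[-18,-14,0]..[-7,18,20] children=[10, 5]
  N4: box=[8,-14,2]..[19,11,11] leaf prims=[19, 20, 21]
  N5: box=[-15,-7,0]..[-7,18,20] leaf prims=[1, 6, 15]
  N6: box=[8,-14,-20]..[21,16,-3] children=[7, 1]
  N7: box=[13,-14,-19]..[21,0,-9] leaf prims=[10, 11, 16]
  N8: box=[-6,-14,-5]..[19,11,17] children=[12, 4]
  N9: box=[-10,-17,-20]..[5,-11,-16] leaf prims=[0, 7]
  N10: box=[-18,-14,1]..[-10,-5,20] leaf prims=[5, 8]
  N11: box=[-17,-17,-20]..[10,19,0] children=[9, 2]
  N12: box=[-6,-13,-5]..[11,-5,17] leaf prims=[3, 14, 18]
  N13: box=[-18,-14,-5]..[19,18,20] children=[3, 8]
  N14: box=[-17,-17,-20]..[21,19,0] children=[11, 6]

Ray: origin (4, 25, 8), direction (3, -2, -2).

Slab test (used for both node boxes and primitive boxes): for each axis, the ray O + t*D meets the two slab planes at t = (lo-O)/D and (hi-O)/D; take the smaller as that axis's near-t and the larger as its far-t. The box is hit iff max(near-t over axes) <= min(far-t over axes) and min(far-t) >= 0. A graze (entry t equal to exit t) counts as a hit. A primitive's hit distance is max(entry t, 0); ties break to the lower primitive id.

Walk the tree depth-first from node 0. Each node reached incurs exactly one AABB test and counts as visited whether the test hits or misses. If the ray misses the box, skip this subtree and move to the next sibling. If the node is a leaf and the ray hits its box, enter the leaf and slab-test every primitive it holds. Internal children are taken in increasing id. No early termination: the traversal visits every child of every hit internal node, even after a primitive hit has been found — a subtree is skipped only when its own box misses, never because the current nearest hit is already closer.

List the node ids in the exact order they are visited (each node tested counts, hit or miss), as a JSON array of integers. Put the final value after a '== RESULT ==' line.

Trace the traversal:
N0 x:[-22/3,17/3] y:[3,21] z:[-6,14] -> hit [3,17/3], descend [13, 14]
  N13 x:[-22/3,5] y:[7/2,39/2] z:[-6,13/2] -> hit [7/2,5], descend [3, 8]
    N3 x:[-22/3,-11/3] y:[7/2,39/2] z:[-6,4] -> miss, prune
    N8 x:[-10/3,5] y:[7,39/2] z:[-9/2,13/2] -> miss, prune
  N14 x:[-7,17/3] y:[3,21] z:[4,14] -> hit [4,17/3], descend [6, 11]
    N6 x:[4/3,17/3] y:[9/2,39/2] z:[11/2,14] -> hit [11/2,17/3], descend [1, 7]
      N1 x:[4/3,13/3] y:[9/2,17/2] z:[11/2,14] -> miss, prune
      N7 x:[3,17/3] y:[25/2,39/2] z:[17/2,27/2] -> miss, prune
    N11 x:[-7,2] y:[3,21] z:[4,14] -> miss, prune

9 AABB tests over nodes [0, 13, 3, 8, 14, 6, 1, 7, 11]; 0 leaves entered; closest miss.

== RESULT ==
[0, 13, 3, 8, 14, 6, 1, 7, 11]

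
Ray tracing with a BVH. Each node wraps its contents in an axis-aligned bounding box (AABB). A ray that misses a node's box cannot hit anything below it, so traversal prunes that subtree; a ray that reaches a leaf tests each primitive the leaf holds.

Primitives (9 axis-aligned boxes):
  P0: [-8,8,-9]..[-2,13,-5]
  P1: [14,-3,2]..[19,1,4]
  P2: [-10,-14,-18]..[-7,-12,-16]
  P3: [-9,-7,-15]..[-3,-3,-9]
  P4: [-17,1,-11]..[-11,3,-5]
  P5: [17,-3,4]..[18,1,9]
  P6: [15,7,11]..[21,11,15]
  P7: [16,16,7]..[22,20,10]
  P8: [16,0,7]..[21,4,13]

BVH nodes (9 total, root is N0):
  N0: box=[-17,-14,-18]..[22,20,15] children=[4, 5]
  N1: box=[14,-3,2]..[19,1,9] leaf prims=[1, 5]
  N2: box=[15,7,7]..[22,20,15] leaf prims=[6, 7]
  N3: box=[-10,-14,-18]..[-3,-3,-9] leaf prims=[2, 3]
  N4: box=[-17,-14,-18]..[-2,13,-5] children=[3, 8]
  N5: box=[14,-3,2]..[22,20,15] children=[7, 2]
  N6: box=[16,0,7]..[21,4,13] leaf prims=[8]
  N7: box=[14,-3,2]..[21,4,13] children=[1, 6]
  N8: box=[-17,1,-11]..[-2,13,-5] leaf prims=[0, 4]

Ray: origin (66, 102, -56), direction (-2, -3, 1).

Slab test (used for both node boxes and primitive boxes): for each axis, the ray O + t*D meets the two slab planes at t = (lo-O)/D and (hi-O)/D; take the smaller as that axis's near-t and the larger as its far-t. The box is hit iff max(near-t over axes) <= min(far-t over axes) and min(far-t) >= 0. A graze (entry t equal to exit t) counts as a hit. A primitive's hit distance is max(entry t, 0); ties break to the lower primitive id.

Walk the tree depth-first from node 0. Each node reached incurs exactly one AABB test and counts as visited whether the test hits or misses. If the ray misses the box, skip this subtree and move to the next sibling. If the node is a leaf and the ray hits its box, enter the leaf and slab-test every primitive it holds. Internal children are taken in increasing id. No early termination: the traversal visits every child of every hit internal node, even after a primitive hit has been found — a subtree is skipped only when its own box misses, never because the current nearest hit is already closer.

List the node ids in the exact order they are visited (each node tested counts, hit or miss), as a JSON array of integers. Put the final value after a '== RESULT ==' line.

Walk:
N0 x:[22,83/2] y:[82/3,116/3] z:[38,71] -> hit [38,116/3], descend [4, 5]
  N4 x:[34,83/2] y:[89/3,116/3] z:[38,51] -> hit [38,116/3], descend [3, 8]
    N3 x:[69/2,38] y:[35,116/3] z:[38,47] -> hit [38,38] leaf, test {P2@t=38, P3(miss)}
    N8 x:[34,83/2] y:[89/3,101/3] z:[45,51] -> miss, prune
  N5 x:[22,26] y:[82/3,35] z:[58,71] -> miss, prune

order=[0, 4, 3, 8, 5]  |boxes|=5  |leaves|=1  hit=P2

== RESULT ==
[0, 4, 3, 8, 5]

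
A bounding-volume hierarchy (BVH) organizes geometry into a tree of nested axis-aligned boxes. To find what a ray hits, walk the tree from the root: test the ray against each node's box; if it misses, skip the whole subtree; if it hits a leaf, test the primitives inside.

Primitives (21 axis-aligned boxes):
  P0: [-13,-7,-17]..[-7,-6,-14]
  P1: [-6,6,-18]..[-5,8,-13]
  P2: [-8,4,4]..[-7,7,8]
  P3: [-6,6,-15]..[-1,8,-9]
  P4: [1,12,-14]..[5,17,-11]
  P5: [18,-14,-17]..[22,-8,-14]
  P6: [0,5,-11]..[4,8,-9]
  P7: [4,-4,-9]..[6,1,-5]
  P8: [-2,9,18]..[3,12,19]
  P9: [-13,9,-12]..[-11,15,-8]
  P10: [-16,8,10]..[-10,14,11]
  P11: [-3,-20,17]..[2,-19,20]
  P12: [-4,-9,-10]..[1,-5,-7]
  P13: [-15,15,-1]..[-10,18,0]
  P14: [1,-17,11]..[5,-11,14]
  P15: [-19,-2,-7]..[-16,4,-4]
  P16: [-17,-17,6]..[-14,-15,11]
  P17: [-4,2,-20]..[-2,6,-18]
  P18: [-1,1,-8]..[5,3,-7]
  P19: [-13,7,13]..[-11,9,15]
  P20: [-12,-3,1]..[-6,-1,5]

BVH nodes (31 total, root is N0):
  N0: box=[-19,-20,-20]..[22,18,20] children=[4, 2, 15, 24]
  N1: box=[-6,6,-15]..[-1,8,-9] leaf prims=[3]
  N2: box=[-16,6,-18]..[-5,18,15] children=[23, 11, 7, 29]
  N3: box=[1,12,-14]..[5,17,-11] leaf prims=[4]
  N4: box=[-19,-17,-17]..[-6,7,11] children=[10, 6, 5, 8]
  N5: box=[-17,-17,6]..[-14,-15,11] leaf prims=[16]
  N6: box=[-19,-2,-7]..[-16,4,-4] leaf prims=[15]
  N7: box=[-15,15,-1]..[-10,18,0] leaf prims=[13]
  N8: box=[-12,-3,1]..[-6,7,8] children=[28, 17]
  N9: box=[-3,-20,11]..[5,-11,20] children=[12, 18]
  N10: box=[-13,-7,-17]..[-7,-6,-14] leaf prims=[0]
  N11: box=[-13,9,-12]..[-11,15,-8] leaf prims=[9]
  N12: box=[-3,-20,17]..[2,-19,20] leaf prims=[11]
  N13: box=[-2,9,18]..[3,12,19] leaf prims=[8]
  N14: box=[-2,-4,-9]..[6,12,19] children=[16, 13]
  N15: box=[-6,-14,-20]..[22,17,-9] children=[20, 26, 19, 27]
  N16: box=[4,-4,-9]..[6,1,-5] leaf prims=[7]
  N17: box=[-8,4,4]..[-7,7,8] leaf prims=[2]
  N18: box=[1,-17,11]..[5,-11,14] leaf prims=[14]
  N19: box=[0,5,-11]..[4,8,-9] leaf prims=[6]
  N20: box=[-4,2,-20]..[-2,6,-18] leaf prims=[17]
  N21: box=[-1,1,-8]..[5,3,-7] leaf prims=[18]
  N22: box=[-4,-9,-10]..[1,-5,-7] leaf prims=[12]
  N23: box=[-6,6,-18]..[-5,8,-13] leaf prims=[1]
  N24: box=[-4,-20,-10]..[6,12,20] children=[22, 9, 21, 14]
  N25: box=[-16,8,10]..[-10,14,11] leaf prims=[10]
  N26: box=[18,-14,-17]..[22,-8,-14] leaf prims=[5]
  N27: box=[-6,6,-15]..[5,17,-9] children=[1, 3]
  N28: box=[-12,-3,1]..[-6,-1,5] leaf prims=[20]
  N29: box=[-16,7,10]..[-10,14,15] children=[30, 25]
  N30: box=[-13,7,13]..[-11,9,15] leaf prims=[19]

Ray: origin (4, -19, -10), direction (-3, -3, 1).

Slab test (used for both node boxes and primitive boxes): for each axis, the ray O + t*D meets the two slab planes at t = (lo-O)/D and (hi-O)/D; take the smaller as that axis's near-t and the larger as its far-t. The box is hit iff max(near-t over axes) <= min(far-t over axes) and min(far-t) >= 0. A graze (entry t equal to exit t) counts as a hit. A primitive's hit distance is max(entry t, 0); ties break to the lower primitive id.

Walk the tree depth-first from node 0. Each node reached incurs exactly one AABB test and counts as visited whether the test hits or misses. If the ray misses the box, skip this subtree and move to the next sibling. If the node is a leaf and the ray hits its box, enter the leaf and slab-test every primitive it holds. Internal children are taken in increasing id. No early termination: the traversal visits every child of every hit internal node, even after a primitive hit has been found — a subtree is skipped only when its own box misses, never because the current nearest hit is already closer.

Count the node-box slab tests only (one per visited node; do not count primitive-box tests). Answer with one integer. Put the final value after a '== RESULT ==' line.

Traverse from the root:
N0 x:[-6,23/3] y:[-37/3,1/3] z:[-10,30] -> hit [-6,1/3], descend [2, 4, 15, 24]
  N2 x:[3,20/3] y:[-37/3,-25/3] z:[-8,25] -> miss, prune
  N4 x:[10/3,23/3] y:[-26/3,-2/3] z:[-7,21] -> miss, prune
  N15 x:[-6,10/3] y:[-12,-5/3] z:[-10,1] -> miss, prune
  N24 x:[-2/3,8/3] y:[-31/3,1/3] z:[0,30] -> hit [0,1/3], descend [9, 14, 21, 22]
    N9 x:[-1/3,7/3] y:[-8/3,1/3] z:[21,30] -> miss, prune
    N14 x:[-2/3,2] y:[-31/3,-5] z:[1,29] -> miss, prune
    N21 x:[-1/3,5/3] y:[-22/3,-20/3] z:[2,3] -> miss, prune
    N22 x:[1,8/3] y:[-14/3,-10/3] z:[0,3] -> miss, prune

order=[0, 2, 4, 15, 24, 9, 14, 21, 22]  |boxes|=9  |leaves|=0  hit=miss

== RESULT ==
9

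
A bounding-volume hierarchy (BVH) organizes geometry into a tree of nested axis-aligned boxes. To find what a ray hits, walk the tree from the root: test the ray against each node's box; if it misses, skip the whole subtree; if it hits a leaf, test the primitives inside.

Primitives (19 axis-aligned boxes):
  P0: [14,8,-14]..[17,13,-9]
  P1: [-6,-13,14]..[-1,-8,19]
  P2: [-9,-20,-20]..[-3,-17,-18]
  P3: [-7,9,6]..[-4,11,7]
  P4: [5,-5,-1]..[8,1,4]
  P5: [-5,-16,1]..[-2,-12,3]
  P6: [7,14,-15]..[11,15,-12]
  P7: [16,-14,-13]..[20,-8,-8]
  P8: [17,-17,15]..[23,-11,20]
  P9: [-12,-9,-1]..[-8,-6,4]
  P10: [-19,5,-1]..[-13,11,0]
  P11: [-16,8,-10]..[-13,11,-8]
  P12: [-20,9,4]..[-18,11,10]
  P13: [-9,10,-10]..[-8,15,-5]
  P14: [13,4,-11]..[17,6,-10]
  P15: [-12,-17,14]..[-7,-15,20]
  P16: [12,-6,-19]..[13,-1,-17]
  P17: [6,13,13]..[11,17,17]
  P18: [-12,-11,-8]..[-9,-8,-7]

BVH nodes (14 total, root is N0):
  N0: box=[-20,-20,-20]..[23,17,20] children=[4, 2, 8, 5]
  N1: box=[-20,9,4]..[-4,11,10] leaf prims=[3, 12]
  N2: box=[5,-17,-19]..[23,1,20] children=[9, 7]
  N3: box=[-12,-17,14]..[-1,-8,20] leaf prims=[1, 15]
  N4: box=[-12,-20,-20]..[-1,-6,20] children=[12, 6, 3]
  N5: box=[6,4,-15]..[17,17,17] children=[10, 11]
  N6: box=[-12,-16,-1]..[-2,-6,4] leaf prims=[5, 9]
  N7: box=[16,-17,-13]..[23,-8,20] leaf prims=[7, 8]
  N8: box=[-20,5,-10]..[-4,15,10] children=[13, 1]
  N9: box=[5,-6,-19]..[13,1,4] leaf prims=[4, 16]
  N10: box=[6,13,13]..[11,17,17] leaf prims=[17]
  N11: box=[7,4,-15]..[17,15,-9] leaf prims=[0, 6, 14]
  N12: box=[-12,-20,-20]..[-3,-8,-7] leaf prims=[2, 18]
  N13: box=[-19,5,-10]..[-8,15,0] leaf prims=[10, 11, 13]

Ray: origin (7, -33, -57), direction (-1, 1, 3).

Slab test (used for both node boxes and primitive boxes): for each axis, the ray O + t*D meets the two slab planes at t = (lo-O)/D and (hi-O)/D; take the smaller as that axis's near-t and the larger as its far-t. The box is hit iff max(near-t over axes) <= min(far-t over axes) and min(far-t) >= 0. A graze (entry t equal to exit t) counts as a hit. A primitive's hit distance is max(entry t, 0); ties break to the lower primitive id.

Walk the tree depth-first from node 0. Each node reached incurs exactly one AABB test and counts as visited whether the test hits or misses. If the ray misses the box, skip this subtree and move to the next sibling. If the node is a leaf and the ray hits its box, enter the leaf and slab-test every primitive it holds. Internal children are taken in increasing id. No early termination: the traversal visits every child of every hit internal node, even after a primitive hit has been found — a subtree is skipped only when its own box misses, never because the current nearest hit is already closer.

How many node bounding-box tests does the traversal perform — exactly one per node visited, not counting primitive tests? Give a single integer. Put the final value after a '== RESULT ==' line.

Trace the traversal:
N0 x:[-16,27] y:[13,50] z:[37/3,77/3] -> hit [13,77/3], descend [2, 4, 5, 8]
  N2 x:[-16,2] y:[16,34] z:[38/3,77/3] -> miss, prune
  N4 x:[8,19] y:[13,27] z:[37/3,77/3] -> hit [13,19], descend [3, 6, 12]
    N3 x:[8,19] y:[16,25] z:[71/3,77/3] -> miss, prune
    N6 x:[9,19] y:[17,27] z:[56/3,61/3] -> hit [56/3,19] leaf, test {P5(miss), P9(miss)}
    N12 x:[10,19] y:[13,25] z:[37/3,50/3] -> hit [13,50/3] leaf, test {P2@t=13, P18(miss)}
  N5 x:[-10,1] y:[37,50] z:[14,74/3] -> miss, prune
  N8 x:[11,27] y:[38,48] z:[47/3,67/3] -> miss, prune

Summary -> nodes [0, 2, 4, 3, 6, 12, 5, 8]; box-tests=8; leaf-entries=2; first=P2

== RESULT ==
8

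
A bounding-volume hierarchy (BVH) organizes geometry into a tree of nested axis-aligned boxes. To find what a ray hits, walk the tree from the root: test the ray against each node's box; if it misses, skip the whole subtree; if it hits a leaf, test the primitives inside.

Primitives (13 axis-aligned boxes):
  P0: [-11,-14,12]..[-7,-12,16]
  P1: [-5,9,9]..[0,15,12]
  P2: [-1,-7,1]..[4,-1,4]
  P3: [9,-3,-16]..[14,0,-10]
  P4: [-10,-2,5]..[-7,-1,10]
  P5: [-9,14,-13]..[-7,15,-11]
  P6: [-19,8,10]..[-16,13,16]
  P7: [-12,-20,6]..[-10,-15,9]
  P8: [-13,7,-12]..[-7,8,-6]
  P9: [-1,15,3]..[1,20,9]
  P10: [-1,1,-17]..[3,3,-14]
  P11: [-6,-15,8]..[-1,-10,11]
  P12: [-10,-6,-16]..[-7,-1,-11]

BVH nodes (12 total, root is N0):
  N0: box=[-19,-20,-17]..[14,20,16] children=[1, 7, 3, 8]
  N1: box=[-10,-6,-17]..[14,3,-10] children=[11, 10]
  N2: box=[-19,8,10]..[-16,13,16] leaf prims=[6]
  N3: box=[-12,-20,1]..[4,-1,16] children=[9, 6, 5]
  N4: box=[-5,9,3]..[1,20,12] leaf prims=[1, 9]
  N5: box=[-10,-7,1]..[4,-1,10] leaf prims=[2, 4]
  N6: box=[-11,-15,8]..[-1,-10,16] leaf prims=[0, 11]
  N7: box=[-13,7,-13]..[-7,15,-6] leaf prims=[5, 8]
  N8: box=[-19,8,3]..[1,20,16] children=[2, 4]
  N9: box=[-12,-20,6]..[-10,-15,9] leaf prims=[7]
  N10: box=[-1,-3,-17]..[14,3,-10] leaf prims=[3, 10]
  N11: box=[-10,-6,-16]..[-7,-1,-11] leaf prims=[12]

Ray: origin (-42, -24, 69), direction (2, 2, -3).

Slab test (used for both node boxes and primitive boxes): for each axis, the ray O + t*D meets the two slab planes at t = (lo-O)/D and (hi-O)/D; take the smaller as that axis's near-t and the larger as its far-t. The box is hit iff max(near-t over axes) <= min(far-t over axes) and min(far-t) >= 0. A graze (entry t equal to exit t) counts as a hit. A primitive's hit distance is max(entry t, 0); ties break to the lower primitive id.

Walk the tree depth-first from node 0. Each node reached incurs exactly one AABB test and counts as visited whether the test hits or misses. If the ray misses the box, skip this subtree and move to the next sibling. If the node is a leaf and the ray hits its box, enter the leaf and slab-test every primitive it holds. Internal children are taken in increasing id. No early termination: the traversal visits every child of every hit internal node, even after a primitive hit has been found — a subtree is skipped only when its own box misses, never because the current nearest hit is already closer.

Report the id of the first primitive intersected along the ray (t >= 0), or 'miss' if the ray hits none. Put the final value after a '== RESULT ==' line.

Walk:
N0 x:[23/2,28] y:[2,22] z:[53/3,86/3] -> hit [53/3,22], descend [1, 3, 7, 8]
  N1 x:[16,28] y:[9,27/2] z:[79/3,86/3] -> miss, prune
  N3 x:[15,23] y:[2,23/2] z:[53/3,68/3] -> miss, prune
  N7 x:[29/2,35/2] y:[31/2,39/2] z:[25,82/3] -> miss, prune
  N8 x:[23/2,43/2] y:[16,22] z:[53/3,22] -> hit [53/3,43/2], descend [2, 4]
    N2 x:[23/2,13] y:[16,37/2] z:[53/3,59/3] -> miss, prune
    N4 x:[37/2,43/2] y:[33/2,22] z:[19,22] -> hit [19,43/2] leaf, test {P1@t=19, P9@t=41/2}

Visited [0, 1, 3, 7, 8, 2, 4]. Tests: 7 box, 1 leaf. Nearest: P1.

== RESULT ==
1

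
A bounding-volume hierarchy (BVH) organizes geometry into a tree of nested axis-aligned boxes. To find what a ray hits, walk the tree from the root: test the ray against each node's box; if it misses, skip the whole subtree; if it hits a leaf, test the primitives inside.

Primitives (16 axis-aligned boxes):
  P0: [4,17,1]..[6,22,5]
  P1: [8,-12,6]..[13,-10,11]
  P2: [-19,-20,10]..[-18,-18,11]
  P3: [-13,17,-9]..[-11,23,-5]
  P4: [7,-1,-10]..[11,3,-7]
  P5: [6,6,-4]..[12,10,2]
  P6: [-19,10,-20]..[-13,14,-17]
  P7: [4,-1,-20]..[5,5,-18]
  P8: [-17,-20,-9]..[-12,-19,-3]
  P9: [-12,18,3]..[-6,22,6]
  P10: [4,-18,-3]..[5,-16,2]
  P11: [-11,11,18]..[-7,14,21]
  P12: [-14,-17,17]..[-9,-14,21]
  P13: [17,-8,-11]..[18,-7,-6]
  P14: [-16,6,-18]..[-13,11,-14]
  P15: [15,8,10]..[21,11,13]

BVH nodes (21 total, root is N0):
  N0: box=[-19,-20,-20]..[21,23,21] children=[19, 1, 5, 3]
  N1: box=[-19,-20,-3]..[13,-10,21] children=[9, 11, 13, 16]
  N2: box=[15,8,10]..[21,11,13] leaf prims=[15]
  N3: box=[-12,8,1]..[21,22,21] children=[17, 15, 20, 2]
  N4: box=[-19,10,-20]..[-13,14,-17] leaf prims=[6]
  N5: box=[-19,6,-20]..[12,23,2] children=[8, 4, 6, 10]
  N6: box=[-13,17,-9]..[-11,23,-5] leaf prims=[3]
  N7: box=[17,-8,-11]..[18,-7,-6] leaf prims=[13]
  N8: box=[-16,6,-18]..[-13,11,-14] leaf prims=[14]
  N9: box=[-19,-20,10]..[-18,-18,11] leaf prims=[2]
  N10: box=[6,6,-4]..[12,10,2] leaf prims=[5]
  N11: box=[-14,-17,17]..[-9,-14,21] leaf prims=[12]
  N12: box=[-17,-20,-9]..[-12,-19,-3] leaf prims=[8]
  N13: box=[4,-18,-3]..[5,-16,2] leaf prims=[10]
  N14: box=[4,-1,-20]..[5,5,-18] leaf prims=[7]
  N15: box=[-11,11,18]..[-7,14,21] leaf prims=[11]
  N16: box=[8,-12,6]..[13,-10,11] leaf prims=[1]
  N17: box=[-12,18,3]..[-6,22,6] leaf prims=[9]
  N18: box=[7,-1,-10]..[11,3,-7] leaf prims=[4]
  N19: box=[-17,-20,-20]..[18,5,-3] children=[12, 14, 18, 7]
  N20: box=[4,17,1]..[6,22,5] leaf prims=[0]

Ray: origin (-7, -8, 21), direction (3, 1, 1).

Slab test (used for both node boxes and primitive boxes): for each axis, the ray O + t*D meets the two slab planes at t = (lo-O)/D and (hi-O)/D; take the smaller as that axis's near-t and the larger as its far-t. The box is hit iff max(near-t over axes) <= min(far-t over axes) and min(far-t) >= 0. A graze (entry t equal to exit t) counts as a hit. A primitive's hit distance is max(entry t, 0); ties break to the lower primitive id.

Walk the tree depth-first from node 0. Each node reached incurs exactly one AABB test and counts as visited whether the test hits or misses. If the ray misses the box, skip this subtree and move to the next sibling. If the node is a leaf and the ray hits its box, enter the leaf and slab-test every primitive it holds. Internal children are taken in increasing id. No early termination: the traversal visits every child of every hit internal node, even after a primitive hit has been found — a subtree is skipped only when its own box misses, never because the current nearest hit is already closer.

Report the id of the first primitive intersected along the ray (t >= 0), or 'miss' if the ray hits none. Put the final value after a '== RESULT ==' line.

Trace the traversal:
N0 x:[-4,28/3] y:[-12,31] z:[-41,0] -> hit [-4,0], descend [1, 3, 5, 19]
  N1 x:[-4,20/3] y:[-12,-2] z:[-24,0] -> miss, prune
  N3 x:[-5/3,28/3] y:[16,30] z:[-20,0] -> miss, prune
  N5 x:[-4,19/3] y:[14,31] z:[-41,-19] -> miss, prune
  N19 x:[-10/3,25/3] y:[-12,13] z:[-41,-24] -> miss, prune

order=[0, 1, 3, 5, 19]  |boxes|=5  |leaves|=0  hit=miss

== RESULT ==
miss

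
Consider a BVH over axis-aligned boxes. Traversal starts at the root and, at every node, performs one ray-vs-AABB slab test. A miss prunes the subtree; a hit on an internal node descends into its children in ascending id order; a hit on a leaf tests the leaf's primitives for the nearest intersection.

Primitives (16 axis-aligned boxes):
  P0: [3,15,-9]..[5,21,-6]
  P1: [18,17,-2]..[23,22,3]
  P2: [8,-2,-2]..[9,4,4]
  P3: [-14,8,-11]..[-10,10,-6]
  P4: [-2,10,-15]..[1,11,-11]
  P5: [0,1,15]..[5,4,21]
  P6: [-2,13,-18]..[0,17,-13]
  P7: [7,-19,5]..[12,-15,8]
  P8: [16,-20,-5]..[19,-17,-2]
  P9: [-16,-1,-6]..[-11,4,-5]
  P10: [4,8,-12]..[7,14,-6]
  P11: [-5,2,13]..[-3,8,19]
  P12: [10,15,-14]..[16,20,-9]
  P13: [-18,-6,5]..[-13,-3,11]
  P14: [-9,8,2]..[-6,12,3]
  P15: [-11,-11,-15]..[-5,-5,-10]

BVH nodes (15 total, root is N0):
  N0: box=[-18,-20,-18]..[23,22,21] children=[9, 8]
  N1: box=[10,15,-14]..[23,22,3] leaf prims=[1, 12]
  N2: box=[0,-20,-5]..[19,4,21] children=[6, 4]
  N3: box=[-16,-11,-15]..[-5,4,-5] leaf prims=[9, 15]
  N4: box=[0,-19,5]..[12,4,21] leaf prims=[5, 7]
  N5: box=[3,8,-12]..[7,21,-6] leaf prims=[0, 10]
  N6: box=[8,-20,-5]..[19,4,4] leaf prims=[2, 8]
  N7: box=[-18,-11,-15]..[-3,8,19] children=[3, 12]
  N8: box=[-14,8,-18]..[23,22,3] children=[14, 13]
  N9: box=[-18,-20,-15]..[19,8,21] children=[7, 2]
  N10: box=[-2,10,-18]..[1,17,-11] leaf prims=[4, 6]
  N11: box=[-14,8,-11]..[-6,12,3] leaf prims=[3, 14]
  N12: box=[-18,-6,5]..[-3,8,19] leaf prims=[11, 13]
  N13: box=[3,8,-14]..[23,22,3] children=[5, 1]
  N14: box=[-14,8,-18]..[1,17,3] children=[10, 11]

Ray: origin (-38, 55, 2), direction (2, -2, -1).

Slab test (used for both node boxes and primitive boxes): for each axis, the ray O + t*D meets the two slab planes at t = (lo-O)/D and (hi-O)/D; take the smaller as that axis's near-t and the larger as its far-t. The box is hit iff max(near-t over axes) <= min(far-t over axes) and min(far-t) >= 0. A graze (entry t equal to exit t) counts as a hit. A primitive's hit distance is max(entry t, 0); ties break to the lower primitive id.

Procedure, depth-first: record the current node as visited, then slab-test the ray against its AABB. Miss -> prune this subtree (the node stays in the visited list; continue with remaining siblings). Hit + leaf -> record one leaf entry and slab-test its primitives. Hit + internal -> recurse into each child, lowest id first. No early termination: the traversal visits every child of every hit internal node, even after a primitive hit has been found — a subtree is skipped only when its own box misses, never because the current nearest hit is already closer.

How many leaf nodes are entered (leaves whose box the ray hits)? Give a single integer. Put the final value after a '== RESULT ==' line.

Walk:
N0 x:[10,61/2] y:[33/2,75/2] z:[-19,20] -> hit [33/2,20], descend [8, 9]
  N8 x:[12,61/2] y:[33/2,47/2] z:[-1,20] -> hit [33/2,20], descend [13, 14]
    N13 x:[41/2,61/2] y:[33/2,47/2] z:[-1,16] -> miss, prune
    N14 x:[12,39/2] y:[19,47/2] z:[-1,20] -> hit [19,39/2], descend [10, 11]
      N10 x:[18,39/2] y:[19,45/2] z:[13,20] -> hit [19,39/2] leaf, test {P4(miss), P6@t=19}
      N11 x:[12,16] y:[43/2,47/2] z:[-1,13] -> miss, prune
  N9 x:[10,57/2] y:[47/2,75/2] z:[-19,17] -> miss, prune

Visited [0, 8, 13, 14, 10, 11, 9]. Tests: 7 box, 1 leaf. Nearest: P6.

== RESULT ==
1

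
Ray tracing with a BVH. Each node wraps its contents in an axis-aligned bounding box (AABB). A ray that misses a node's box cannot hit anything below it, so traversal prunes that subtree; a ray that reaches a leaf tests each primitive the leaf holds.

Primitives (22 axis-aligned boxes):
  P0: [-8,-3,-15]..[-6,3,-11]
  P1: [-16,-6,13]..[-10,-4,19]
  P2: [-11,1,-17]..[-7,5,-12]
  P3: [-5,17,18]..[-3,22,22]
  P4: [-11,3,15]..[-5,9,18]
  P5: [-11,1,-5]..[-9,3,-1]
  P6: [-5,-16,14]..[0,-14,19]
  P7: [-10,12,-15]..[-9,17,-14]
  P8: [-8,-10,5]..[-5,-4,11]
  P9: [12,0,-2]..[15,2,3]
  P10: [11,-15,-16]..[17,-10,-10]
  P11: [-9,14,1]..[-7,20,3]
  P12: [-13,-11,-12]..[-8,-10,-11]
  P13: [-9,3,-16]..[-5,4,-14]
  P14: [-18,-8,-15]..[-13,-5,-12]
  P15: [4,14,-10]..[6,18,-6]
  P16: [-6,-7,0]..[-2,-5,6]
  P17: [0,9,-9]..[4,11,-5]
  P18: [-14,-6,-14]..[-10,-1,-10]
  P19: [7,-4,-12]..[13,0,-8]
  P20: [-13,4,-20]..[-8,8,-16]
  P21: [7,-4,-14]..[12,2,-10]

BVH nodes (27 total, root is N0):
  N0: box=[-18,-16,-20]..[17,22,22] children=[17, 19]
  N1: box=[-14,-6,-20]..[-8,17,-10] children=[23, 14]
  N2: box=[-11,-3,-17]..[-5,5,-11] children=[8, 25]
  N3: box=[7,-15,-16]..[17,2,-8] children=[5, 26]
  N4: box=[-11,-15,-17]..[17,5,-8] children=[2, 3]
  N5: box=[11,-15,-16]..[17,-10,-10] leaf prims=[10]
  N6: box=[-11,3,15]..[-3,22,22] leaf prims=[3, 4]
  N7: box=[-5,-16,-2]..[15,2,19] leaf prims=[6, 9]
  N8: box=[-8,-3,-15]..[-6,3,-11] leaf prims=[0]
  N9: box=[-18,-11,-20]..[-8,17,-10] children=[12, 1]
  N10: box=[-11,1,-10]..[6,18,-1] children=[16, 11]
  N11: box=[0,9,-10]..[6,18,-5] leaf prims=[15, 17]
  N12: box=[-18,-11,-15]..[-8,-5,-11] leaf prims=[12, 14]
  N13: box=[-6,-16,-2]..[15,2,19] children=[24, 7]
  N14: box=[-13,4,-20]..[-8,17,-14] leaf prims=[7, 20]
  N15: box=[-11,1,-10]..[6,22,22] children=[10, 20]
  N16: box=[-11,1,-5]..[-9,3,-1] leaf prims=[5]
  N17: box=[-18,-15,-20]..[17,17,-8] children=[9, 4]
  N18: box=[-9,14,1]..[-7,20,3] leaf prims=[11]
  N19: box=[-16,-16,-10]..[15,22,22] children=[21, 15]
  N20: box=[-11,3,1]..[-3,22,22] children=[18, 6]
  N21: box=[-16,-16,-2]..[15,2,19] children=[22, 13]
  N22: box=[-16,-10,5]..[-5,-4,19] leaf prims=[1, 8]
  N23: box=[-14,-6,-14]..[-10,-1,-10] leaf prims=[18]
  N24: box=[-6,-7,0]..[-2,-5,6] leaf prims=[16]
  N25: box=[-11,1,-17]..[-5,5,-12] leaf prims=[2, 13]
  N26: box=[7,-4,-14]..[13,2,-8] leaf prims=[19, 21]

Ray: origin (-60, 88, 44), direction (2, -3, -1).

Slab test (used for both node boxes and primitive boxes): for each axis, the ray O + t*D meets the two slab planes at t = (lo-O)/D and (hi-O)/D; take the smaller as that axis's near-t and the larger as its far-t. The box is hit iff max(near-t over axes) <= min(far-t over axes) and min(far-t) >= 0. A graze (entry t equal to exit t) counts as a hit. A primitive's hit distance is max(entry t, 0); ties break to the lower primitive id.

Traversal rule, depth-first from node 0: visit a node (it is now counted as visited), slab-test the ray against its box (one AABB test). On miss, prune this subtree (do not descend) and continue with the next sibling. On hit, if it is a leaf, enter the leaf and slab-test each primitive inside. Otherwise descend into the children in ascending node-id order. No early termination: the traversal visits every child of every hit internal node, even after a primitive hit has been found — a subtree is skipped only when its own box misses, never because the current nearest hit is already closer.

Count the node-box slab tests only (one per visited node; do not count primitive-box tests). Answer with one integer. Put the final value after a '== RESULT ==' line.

Walk:
N0 x:[21,77/2] y:[22,104/3] z:[22,64] -> hit [22,104/3], descend [17, 19]
  N17 x:[21,77/2] y:[71/3,103/3] z:[52,64] -> miss, prune
  N19 x:[22,75/2] y:[22,104/3] z:[22,54] -> hit [22,104/3], descend [15, 21]
    N15 x:[49/2,33] y:[22,29] z:[22,54] -> hit [49/2,29], descend [10, 20]
      N10 x:[49/2,33] y:[70/3,29] z:[45,54] -> miss, prune
      N20 x:[49/2,57/2] y:[22,85/3] z:[22,43] -> hit [49/2,85/3], descend [6, 18]
        N6 x:[49/2,57/2] y:[22,85/3] z:[22,29] -> hit [49/2,85/3] leaf, test {P3(miss), P4@t=79/3}
        N18 x:[51/2,53/2] y:[68/3,74/3] z:[41,43] -> miss, prune
    N21 x:[22,75/2] y:[86/3,104/3] z:[25,46] -> hit [86/3,104/3], descend [13, 22]
      N13 x:[27,75/2] y:[86/3,104/3] z:[25,46] -> hit [86/3,104/3], descend [7, 24]
        N7 x:[55/2,75/2] y:[86/3,104/3] z:[25,46] -> hit [86/3,104/3] leaf, test {P6(miss), P9(miss)}
        N24 x:[27,29] y:[31,95/3] z:[38,44] -> miss, prune
      N22 x:[22,55/2] y:[92/3,98/3] z:[25,39] -> miss, prune

order=[0, 17, 19, 15, 10, 20, 6, 18, 21, 13, 7, 24, 22]  |boxes|=13  |leaves|=2  hit=P4

== RESULT ==
13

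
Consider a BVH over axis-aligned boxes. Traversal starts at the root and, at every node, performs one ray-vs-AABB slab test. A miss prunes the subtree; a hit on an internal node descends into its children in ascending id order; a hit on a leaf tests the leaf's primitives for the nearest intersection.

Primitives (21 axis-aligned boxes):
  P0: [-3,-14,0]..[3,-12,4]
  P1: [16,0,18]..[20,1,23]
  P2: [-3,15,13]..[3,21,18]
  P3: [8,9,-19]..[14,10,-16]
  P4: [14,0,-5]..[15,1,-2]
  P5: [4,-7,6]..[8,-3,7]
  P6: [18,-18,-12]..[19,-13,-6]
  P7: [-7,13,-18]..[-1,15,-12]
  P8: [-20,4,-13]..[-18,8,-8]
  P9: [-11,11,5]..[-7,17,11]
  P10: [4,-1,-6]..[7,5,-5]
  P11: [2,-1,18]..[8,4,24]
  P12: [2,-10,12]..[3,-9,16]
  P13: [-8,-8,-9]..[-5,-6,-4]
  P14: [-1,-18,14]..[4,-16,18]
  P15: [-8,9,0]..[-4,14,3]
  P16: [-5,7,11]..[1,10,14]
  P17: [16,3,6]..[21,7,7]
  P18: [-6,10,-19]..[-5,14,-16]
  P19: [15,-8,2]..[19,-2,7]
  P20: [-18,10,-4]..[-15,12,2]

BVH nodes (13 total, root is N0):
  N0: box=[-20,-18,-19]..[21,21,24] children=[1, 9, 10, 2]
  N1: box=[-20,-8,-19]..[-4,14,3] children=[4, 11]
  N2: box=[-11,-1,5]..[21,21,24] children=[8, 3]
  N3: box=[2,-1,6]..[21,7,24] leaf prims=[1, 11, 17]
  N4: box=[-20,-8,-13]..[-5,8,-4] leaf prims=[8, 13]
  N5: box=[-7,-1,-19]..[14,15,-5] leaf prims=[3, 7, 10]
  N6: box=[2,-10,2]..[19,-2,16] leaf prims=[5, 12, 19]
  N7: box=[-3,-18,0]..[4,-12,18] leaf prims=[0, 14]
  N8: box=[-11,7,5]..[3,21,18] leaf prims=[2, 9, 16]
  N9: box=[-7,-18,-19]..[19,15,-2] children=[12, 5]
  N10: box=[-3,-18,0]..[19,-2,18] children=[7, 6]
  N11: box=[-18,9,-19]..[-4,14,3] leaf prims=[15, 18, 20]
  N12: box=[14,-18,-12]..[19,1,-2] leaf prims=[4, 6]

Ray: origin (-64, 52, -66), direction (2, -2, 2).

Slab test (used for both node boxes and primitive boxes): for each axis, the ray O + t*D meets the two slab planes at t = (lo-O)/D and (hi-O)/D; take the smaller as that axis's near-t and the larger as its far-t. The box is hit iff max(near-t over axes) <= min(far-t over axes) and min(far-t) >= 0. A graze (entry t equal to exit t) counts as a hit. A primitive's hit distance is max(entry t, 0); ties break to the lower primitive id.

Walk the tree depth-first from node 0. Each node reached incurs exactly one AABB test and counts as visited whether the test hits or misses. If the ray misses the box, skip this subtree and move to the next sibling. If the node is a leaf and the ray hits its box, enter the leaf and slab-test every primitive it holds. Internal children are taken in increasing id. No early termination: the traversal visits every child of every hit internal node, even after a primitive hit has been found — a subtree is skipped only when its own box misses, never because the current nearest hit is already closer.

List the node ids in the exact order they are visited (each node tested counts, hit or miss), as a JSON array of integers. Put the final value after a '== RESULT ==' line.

Walk:
N0 x:[22,85/2] y:[31/2,35] z:[47/2,45] -> hit [47/2,35], descend [1, 2, 9, 10]
  N1 x:[22,30] y:[19,30] z:[47/2,69/2] -> hit [47/2,30], descend [4, 11]
    N4 x:[22,59/2] y:[22,30] z:[53/2,31] -> hit [53/2,59/2] leaf, test {P8(miss), P13@t=29}
    N11 x:[23,30] y:[19,43/2] z:[47/2,69/2] -> miss, prune
  N2 x:[53/2,85/2] y:[31/2,53/2] z:[71/2,45] -> miss, prune
  N9 x:[57/2,83/2] y:[37/2,35] z:[47/2,32] -> hit [57/2,32], descend [5, 12]
    N5 x:[57/2,39] y:[37/2,53/2] z:[47/2,61/2] -> miss, prune
    N12 x:[39,83/2] y:[51/2,35] z:[27,32] -> miss, prune
  N10 x:[61/2,83/2] y:[27,35] z:[33,42] -> hit [33,35], descend [6, 7]
    N6 x:[33,83/2] y:[27,31] z:[34,41] -> miss, prune
    N7 x:[61/2,34] y:[32,35] z:[33,42] -> hit [33,34] leaf, test {P0@t=33, P14(miss)}

Summary -> nodes [0, 1, 4, 11, 2, 9, 5, 12, 10, 6, 7]; box-tests=11; leaf-entries=2; first=P13

== RESULT ==
[0, 1, 4, 11, 2, 9, 5, 12, 10, 6, 7]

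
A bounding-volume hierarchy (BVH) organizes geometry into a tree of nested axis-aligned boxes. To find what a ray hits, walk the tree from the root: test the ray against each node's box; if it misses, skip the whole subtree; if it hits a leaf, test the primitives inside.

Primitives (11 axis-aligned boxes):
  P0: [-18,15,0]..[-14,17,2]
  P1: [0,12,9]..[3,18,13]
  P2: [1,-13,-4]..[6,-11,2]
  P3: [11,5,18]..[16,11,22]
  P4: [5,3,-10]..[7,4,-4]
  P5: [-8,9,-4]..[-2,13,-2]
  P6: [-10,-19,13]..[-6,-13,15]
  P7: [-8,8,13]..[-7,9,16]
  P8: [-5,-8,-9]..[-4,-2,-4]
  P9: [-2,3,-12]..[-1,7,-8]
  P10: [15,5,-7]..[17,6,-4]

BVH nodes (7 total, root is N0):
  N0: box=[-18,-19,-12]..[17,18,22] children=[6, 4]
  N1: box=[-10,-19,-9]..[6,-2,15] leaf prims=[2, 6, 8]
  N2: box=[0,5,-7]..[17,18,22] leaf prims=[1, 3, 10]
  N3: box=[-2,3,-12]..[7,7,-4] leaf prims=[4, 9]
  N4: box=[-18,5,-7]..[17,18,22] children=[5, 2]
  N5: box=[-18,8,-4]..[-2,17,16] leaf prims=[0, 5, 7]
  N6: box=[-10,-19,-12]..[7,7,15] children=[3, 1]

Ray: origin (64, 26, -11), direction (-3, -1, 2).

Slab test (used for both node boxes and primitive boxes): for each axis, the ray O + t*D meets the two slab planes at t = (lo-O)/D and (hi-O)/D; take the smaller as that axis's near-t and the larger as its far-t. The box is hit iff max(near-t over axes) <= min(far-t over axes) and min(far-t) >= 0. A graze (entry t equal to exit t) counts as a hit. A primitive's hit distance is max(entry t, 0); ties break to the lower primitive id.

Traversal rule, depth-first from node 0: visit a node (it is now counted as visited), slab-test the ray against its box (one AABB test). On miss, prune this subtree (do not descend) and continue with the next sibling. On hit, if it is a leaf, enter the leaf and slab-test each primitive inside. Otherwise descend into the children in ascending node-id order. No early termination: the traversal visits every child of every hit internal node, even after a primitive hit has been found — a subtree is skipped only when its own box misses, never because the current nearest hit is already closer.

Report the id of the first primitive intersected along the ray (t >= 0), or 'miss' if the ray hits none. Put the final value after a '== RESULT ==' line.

Walk:
N0 x:[47/3,82/3] y:[8,45] z:[-1/2,33/2] -> hit [47/3,33/2], descend [4, 6]
  N4 x:[47/3,82/3] y:[8,21] z:[2,33/2] -> hit [47/3,33/2], descend [2, 5]
    N2 x:[47/3,64/3] y:[8,21] z:[2,33/2] -> hit [47/3,33/2] leaf, test {P1(miss), P3@t=16, P10(miss)}
    N5 x:[22,82/3] y:[9,18] z:[7/2,27/2] -> miss, prune
  N6 x:[19,74/3] y:[19,45] z:[-1/2,13] -> miss, prune

Visited [0, 4, 2, 5, 6]. Tests: 5 box, 1 leaf. Nearest: P3.

== RESULT ==
3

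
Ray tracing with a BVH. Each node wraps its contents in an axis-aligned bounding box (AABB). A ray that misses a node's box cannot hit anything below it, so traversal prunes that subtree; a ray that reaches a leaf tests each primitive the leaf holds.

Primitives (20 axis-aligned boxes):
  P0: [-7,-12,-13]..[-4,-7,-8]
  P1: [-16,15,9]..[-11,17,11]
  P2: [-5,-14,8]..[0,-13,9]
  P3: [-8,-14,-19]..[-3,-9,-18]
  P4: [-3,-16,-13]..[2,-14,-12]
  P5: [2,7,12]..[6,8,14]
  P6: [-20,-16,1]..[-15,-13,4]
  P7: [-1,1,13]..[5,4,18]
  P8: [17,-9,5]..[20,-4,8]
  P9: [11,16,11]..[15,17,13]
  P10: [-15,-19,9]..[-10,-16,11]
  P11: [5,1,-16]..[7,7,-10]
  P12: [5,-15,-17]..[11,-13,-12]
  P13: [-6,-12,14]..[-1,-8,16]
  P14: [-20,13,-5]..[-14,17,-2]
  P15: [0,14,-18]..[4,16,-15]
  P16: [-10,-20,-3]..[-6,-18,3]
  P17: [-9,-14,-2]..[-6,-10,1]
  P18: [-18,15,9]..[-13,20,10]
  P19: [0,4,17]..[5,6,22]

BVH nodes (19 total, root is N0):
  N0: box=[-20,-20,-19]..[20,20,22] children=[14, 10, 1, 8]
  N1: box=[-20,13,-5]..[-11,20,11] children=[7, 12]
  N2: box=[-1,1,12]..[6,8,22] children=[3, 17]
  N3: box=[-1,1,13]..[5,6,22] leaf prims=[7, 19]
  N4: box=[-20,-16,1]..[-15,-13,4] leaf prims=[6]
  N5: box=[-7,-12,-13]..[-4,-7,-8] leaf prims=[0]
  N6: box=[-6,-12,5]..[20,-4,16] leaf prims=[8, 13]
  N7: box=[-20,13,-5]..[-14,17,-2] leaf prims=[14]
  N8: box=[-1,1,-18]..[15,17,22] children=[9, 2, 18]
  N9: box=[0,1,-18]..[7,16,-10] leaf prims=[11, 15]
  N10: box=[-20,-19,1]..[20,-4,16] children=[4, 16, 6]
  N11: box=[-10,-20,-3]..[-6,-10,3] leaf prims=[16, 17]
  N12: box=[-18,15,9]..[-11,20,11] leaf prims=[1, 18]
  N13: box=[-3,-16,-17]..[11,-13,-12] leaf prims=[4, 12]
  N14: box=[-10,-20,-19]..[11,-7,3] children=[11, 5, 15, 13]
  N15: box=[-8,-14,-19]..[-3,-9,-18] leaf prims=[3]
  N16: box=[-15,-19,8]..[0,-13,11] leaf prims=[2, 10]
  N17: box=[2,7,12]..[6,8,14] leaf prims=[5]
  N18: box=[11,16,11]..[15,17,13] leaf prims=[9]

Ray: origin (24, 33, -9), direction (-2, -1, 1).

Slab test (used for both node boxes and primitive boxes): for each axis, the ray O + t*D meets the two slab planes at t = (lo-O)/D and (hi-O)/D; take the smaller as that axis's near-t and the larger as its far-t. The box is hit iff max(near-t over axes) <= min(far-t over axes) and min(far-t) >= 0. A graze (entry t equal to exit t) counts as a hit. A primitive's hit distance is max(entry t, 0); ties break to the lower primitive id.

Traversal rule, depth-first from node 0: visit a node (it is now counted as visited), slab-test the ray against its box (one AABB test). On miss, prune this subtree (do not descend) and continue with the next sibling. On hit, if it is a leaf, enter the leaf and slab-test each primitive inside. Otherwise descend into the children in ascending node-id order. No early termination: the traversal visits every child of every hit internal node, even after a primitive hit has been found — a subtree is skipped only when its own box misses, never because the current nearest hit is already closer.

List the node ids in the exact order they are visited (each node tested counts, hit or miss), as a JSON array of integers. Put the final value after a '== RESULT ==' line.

Walk:
N0 x:[2,22] y:[13,53] z:[-10,31] -> hit [13,22], descend [1, 8, 10, 14]
  N1 x:[35/2,22] y:[13,20] z:[4,20] -> hit [35/2,20], descend [7, 12]
    N7 x:[19,22] y:[16,20] z:[4,7] -> miss, prune
    N12 x:[35/2,21] y:[13,18] z:[18,20] -> hit [18,18] leaf, test {P1@t=18, P18(miss)}
  N8 x:[9/2,25/2] y:[16,32] z:[-9,31] -> miss, prune
  N10 x:[2,22] y:[37,52] z:[10,25] -> miss, prune
  N14 x:[13/2,17] y:[40,53] z:[-10,12] -> miss, prune

7 AABB tests over nodes [0, 1, 7, 12, 8, 10, 14]; 1 leaf entered; closest P1.

== RESULT ==
[0, 1, 7, 12, 8, 10, 14]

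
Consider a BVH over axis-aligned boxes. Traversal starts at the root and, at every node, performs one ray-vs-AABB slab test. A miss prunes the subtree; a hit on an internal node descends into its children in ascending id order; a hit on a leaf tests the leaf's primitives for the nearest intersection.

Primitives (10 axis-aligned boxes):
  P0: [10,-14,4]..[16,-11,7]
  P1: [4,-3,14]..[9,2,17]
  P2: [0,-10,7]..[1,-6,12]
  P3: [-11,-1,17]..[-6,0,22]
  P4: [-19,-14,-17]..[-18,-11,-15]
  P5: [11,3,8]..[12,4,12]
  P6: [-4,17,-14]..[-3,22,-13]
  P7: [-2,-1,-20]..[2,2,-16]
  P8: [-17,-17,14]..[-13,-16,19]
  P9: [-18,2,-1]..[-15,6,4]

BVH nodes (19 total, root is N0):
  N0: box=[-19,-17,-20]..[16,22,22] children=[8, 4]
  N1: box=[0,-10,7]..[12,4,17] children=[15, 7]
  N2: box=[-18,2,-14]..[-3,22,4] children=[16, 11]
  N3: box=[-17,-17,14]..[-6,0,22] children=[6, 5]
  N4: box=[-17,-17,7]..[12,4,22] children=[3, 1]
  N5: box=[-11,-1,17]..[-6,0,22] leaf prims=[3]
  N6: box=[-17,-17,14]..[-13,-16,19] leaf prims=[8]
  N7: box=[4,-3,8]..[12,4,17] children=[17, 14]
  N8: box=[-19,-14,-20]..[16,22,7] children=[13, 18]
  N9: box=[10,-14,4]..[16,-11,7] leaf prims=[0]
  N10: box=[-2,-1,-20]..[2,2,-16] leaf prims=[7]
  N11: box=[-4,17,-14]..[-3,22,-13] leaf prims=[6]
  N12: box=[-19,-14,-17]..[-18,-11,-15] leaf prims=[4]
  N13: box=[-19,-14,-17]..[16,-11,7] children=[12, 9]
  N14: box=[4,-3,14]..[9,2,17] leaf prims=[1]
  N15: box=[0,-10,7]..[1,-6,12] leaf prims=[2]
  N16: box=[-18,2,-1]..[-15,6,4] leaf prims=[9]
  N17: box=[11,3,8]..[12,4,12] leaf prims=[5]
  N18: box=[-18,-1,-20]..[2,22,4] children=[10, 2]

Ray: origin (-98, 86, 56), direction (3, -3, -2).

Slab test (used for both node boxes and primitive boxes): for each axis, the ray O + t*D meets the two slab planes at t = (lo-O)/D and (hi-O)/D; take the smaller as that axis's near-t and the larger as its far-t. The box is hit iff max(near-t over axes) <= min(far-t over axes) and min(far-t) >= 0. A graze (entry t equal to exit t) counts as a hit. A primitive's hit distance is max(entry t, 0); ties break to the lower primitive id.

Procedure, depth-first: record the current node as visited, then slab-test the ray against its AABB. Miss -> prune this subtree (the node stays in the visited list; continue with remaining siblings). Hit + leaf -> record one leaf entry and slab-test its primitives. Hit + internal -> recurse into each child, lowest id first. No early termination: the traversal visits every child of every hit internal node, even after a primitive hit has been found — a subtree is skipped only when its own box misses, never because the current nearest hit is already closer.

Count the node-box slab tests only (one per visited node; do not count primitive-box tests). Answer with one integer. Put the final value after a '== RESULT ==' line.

Walk:
N0 x:[79/3,38] y:[64/3,103/3] z:[17,38] -> hit [79/3,103/3], descend [4, 8]
  N4 x:[27,110/3] y:[82/3,103/3] z:[17,49/2] -> miss, prune
  N8 x:[79/3,38] y:[64/3,100/3] z:[49/2,38] -> hit [79/3,100/3], descend [13, 18]
    N13 x:[79/3,38] y:[97/3,100/3] z:[49/2,73/2] -> hit [97/3,100/3], descend [9, 12]
      N9 x:[36,38] y:[97/3,100/3] z:[49/2,26] -> miss, prune
      N12 x:[79/3,80/3] y:[97/3,100/3] z:[71/2,73/2] -> miss, prune
    N18 x:[80/3,100/3] y:[64/3,29] z:[26,38] -> hit [80/3,29], descend [2, 10]
      N2 x:[80/3,95/3] y:[64/3,28] z:[26,35] -> hit [80/3,28], descend [11, 16]
        N11 x:[94/3,95/3] y:[64/3,23] z:[69/2,35] -> miss, prune
        N16 x:[80/3,83/3] y:[80/3,28] z:[26,57/2] -> hit [80/3,83/3] leaf, test {P9@t=80/3}
      N10 x:[32,100/3] y:[28,29] z:[36,38] -> miss, prune

order=[0, 4, 8, 13, 9, 12, 18, 2, 11, 16, 10]  |boxes|=11  |leaves|=1  hit=P9

== RESULT ==
11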